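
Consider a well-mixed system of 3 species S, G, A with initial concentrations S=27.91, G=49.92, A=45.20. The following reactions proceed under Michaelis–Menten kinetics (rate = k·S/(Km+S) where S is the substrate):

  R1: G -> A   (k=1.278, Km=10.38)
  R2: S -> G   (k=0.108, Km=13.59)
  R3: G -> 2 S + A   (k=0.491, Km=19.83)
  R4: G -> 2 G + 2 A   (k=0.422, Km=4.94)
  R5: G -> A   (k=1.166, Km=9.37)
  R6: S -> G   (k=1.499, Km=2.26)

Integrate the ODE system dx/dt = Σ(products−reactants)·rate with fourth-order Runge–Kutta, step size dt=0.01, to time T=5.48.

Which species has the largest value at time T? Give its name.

RK4 with dt=0.01: 548 steps to T=5.48. Trajectory (selected grid times):
t=0.00: S=27.91 G=49.92 A=45.20
t=0.61: S=27.45 G=49.59 A=47.13
t=1.22: S=26.99 G=49.25 A=49.05
t=1.83: S=26.53 G=48.92 A=50.97
t=2.44: S=26.07 G=48.59 A=52.89
t=3.04: S=25.62 G=48.26 A=54.78
t=3.65: S=25.16 G=47.93 A=56.69
t=4.26: S=24.70 G=47.59 A=58.61
t=4.87: S=24.24 G=47.26 A=60.52
t=5.48: S=23.79 G=46.93 A=62.43
At T=5.48: S=23.79 G=46.93 A=62.43; the largest is A.

Dominant species at T: A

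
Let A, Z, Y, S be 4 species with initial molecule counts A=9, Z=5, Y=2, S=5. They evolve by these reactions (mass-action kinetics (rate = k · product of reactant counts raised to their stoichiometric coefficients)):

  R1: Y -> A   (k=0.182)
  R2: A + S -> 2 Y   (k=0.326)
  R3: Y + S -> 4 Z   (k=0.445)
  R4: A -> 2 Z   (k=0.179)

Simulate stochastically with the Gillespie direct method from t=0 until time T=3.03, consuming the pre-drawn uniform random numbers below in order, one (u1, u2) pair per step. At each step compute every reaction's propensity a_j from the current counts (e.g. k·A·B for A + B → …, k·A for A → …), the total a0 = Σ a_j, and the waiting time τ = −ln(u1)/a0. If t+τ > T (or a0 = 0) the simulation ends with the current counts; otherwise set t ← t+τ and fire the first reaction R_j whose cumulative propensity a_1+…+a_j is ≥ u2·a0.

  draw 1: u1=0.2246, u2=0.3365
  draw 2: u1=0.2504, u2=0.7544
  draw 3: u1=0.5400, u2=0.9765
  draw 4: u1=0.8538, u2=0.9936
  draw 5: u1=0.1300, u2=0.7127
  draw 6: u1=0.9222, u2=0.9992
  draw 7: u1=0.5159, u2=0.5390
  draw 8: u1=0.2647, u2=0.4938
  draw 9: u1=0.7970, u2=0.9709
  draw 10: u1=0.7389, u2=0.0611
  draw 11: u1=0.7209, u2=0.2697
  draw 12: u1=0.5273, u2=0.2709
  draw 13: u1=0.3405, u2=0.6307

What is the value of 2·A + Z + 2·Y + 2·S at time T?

Check how each reaction changes W = 2·A + Z + 2·Y + 2·S (weight of products minus weight of reactants):
R1: Y -> A: (2·1) − (2·1) = 2 − 2 = 0
R2: A + S -> 2 Y: (2·2) − (2·1 + 2·1) = 4 − 4 = 0
R3: Y + S -> 4 Z: (1·4) − (2·1 + 2·1) = 4 − 4 = 0
R4: A -> 2 Z: (1·2) − (2·1) = 2 − 2 = 0
Every reaction leaves W unchanged, so W is conserved and no simulation is needed: W(T) = W(0) = 2·9 + 5 + 2·2 + 2·5 = 37

Value at T = 37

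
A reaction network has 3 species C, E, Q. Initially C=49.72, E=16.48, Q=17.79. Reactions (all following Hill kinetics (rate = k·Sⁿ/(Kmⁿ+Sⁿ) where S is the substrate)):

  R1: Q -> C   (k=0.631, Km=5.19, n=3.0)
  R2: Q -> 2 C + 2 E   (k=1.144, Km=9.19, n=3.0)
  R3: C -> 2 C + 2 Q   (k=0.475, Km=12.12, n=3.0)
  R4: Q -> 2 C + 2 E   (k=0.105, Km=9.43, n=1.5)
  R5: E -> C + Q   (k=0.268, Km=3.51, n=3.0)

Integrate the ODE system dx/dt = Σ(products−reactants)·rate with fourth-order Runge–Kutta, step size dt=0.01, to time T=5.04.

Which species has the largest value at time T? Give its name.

Dominant species at T: C

RK4 with dt=0.01: 504 steps to T=5.04. Trajectory (selected grid times):
t=0.00: C=49.72 E=16.48 Q=17.79
t=0.56: C=51.68 E=17.54 Q=17.52
t=1.12: C=53.64 E=18.59 Q=17.25
t=1.68: C=55.59 E=19.63 Q=16.98
t=2.24: C=57.53 E=20.67 Q=16.72
t=2.80: C=59.46 E=21.70 Q=16.47
t=3.36: C=61.39 E=22.72 Q=16.22
t=3.92: C=63.31 E=23.73 Q=15.97
t=4.48: C=65.21 E=24.73 Q=15.73
t=5.04: C=67.11 E=25.73 Q=15.50
At T=5.04: C=67.11 E=25.73 Q=15.50; the largest is C.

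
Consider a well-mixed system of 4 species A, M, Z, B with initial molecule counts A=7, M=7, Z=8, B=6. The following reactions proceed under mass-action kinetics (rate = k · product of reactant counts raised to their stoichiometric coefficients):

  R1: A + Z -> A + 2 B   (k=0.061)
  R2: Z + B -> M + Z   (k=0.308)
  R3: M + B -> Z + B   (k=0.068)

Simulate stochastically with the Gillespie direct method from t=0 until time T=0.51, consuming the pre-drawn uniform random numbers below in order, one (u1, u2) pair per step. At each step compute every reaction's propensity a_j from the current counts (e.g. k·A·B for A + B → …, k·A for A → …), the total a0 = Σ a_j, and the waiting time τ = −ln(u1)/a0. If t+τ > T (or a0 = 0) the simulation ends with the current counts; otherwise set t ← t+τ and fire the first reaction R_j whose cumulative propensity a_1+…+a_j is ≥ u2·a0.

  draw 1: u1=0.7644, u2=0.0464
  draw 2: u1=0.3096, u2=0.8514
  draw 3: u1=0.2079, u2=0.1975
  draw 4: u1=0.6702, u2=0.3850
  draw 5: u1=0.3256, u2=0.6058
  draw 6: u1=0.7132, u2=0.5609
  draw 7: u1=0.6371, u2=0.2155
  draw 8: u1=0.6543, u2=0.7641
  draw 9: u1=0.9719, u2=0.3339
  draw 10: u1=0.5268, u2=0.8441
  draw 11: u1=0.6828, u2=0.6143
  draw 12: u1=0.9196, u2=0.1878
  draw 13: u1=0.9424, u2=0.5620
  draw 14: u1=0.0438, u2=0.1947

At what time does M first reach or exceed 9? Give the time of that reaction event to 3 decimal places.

Threshold first reached at t = 0.190

t=0.000: A=7 M=7 Z=8 B=6
Draw 1: a1=3.416, a2=14.784, a3=2.856, a0=21.056; τ=−ln(0.7644)/21.056=0.013 → t=0.013; u2·a0=0.0464·21.056=0.977 ≤ a1=3.416 → R1 fires; A=7 M=7 Z=7 B=8
Draw 2: a1=2.989, a2=17.248, a3=3.808, a0=24.045; τ=−ln(0.3096)/24.045=0.049 → t=0.062; u2·a0=0.8514·24.045=20.472; a1+a2=20.237 < 20.472 ≤ a1+…+a3=24.045 → R3 fires; A=7 M=6 Z=8 B=8
Draw 3: a1=3.416, a2=19.712, a3=3.264, a0=26.392; τ=−ln(0.2079)/26.392=0.060 → t=0.121; u2·a0=0.1975·26.392=5.212; a1=3.416 < 5.212 ≤ a1+a2=23.128 → R2 fires; A=7 M=7 Z=8 B=7
Draw 4: a1=3.416, a2=17.248, a3=3.332, a0=23.996; τ=−ln(0.6702)/23.996=0.017 → t=0.138; u2·a0=0.3850·23.996=9.238; a1=3.416 < 9.238 ≤ a1+a2=20.664 → R2 fires; A=7 M=8 Z=8 B=6
Draw 5: a1=3.416, a2=14.784, a3=3.264, a0=21.464; τ=−ln(0.3256)/21.464=0.052 → t=0.190; u2·a0=0.6058·21.464=13.003; a1=3.416 < 13.003 ≤ a1+a2=18.200 → R2 fires; A=7 M=9 Z=8 B=5
Draw 6: a1=3.416, a2=12.320, a3=3.060, a0=18.796; τ=−ln(0.7132)/18.796=0.018 → t=0.208; u2·a0=0.5609·18.796=10.543; a1=3.416 < 10.543 ≤ a1+a2=15.736 → R2 fires; A=7 M=10 Z=8 B=4
Draw 7: a1=3.416, a2=9.856, a3=2.720, a0=15.992; τ=−ln(0.6371)/15.992=0.028 → t=0.236; u2·a0=0.2155·15.992=3.446; a1=3.416 < 3.446 ≤ a1+a2=13.272 → R2 fires; A=7 M=11 Z=8 B=3
Draw 8: a1=3.416, a2=7.392, a3=2.244, a0=13.052; τ=−ln(0.6543)/13.052=0.032 → t=0.269; u2·a0=0.7641·13.052=9.973; a1=3.416 < 9.973 ≤ a1+a2=10.808 → R2 fires; A=7 M=12 Z=8 B=2
Draw 9: a1=3.416, a2=4.928, a3=1.632, a0=9.976; τ=−ln(0.9719)/9.976=0.003 → t=0.272; u2·a0=0.3339·9.976=3.331 ≤ a1=3.416 → R1 fires; A=7 M=12 Z=7 B=4
Draw 10: a1=2.989, a2=8.624, a3=3.264, a0=14.877; τ=−ln(0.5268)/14.877=0.043 → t=0.315; u2·a0=0.8441·14.877=12.558; a1+a2=11.613 < 12.558 ≤ a1+…+a3=14.877 → R3 fires; A=7 M=11 Z=8 B=4
Draw 11: a1=3.416, a2=9.856, a3=2.992, a0=16.264; τ=−ln(0.6828)/16.264=0.023 → t=0.338; u2·a0=0.6143·16.264=9.991; a1=3.416 < 9.991 ≤ a1+a2=13.272 → R2 fires; A=7 M=12 Z=8 B=3
Draw 12: a1=3.416, a2=7.392, a3=2.448, a0=13.256; τ=−ln(0.9196)/13.256=0.006 → t=0.344; u2·a0=0.1878·13.256=2.489 ≤ a1=3.416 → R1 fires; A=7 M=12 Z=7 B=5
Draw 13: a1=2.989, a2=10.780, a3=4.080, a0=17.849; τ=−ln(0.9424)/17.849=0.003 → t=0.348; u2·a0=0.5620·17.849=10.031; a1=2.989 < 10.031 ≤ a1+a2=13.769 → R2 fires; A=7 M=13 Z=7 B=4
Draw 14: a1=2.989, a2=8.624, a3=3.536, a0=15.149; τ=−ln(0.0438)/15.149=0.206 → t=0.554 > T=0.51: stop.
M first becomes ≥ 9 when it reaches 9 at the event at t=0.190.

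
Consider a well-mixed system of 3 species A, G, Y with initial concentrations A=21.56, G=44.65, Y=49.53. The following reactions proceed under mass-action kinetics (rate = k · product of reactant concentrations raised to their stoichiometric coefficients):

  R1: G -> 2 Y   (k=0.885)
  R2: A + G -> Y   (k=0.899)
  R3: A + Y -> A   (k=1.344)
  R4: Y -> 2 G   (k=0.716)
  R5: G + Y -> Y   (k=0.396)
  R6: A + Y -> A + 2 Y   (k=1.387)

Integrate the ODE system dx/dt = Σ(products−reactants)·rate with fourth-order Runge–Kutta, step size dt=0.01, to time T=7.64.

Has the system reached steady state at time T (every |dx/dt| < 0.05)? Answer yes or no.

Steady state at T: no

RK4 with dt=0.01: 764 steps to T=7.64. Trajectory (selected grid times):
t=0.00: A=21.56 G=44.65 Y=49.53
t=0.85: A=0.70 G=3.34 Y=48.90
t=1.70: A=0.05 G=3.37 Y=31.10
t=2.55: A=0.00 G=3.28 Y=20.71
t=3.40: A=0.00 G=3.16 Y=14.89
t=4.24: A=0.00 G=3.06 Y=11.63
t=5.09: A=0.00 G=2.96 Y=9.71
t=5.94: A=0.00 G=2.89 Y=8.57
t=6.79: A=0.00 G=2.83 Y=7.88
t=7.64: A=0.00 G=2.79 Y=7.45
Rates at T: R1=2.4708, R2=0.0000, R3=0.0000, R4=5.3364, R5=8.2400, R6=0.0000
dx/dt at T (Σ net stoichiometry × rate): A=-0.0000, G=-0.0380, Y=-0.3948
Largest |dx/dt| is |-0.3948| (Y) ≥ 0.05 → not steady.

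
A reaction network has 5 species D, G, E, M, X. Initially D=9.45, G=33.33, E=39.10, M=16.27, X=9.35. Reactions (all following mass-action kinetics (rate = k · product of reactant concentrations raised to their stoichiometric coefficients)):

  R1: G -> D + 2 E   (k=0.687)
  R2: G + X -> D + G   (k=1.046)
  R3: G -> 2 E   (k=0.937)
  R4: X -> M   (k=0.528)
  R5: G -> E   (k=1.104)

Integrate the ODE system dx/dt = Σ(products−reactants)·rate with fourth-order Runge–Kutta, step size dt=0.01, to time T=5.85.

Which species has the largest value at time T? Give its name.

RK4 with dt=0.01: 585 steps to T=5.85. Trajectory (selected grid times):
t=0.00: D=9.45 G=33.33 E=39.10 M=16.27 X=9.35
t=0.65: D=25.62 G=5.66 E=83.24 M=16.42 X=0.00
t=1.30: D=26.80 G=0.96 E=90.74 M=16.42 X=0.00
t=1.95: D=27.00 G=0.16 E=92.01 M=16.42 X=0.00
t=2.60: D=27.03 G=0.03 E=92.23 M=16.42 X=0.00
t=3.25: D=27.04 G=0.00 E=92.26 M=16.42 X=0.00
t=3.90: D=27.04 G=0.00 E=92.27 M=16.42 X=0.00
t=4.55: D=27.04 G=0.00 E=92.27 M=16.42 X=0.00
t=5.20: D=27.04 G=0.00 E=92.27 M=16.42 X=0.00
t=5.85: D=27.04 G=0.00 E=92.27 M=16.42 X=0.00
At T=5.85: D=27.04 G=0.00 E=92.27 M=16.42 X=0.00; the largest is E.

Dominant species at T: E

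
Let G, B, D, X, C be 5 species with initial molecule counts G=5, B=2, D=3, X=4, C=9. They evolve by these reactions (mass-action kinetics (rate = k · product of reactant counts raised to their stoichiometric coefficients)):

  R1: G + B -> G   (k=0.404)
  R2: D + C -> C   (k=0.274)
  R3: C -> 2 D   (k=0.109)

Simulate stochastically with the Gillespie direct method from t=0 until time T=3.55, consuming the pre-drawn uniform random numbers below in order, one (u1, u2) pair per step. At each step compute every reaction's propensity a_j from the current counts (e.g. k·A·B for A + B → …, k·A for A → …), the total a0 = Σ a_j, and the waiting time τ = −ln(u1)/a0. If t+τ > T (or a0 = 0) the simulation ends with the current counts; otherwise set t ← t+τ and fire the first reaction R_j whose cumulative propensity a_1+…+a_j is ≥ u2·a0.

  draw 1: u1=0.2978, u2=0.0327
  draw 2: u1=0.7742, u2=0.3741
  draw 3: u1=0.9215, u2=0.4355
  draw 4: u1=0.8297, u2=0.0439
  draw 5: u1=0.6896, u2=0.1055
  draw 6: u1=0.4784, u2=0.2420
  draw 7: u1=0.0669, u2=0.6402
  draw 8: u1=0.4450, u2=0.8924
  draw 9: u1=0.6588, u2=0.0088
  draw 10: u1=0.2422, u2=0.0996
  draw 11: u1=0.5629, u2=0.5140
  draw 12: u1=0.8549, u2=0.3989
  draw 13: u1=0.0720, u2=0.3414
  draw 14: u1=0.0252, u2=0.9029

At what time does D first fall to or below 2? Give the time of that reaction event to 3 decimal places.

Threshold first reached at t = 0.122

t=0.000: G=5 B=2 D=3 X=4 C=9
Draw 1: a1=4.040, a2=7.398, a3=0.981, a0=12.419; τ=−ln(0.2978)/12.419=0.098 → t=0.098; u2·a0=0.0327·12.419=0.406 ≤ a1=4.040 → R1 fires; G=5 B=1 D=3 X=4 C=9
Draw 2: a1=2.020, a2=7.398, a3=0.981, a0=10.399; τ=−ln(0.7742)/10.399=0.025 → t=0.122; u2·a0=0.3741·10.399=3.890; a1=2.020 < 3.890 ≤ a1+a2=9.418 → R2 fires; G=5 B=1 D=2 X=4 C=9
Draw 3: a1=2.020, a2=4.932, a3=0.981, a0=7.933; τ=−ln(0.9215)/7.933=0.010 → t=0.132; u2·a0=0.4355·7.933=3.455; a1=2.020 < 3.455 ≤ a1+a2=6.952 → R2 fires; G=5 B=1 D=1 X=4 C=9
Draw 4: a1=2.020, a2=2.466, a3=0.981, a0=5.467; τ=−ln(0.8297)/5.467=0.034 → t=0.167; u2·a0=0.0439·5.467=0.240 ≤ a1=2.020 → R1 fires; G=5 B=0 D=1 X=4 C=9
Draw 5: a1=0.000, a2=2.466, a3=0.981, a0=3.447; τ=−ln(0.6896)/3.447=0.108 → t=0.274; u2·a0=0.1055·3.447=0.364; a1=0.000 < 0.364 ≤ a1+a2=2.466 → R2 fires; G=5 B=0 D=0 X=4 C=9
Draw 6: a1=0.000, a2=0.000, a3=0.981, a0=0.981; τ=−ln(0.4784)/0.981=0.752 → t=1.026; u2·a0=0.2420·0.981=0.237; a1+a2=0.000 < 0.237 ≤ a1+…+a3=0.981 → R3 fires; G=5 B=0 D=2 X=4 C=8
Draw 7: a1=0.000, a2=4.384, a3=0.872, a0=5.256; τ=−ln(0.0669)/5.256=0.515 → t=1.541; u2·a0=0.6402·5.256=3.365; a1=0.000 < 3.365 ≤ a1+a2=4.384 → R2 fires; G=5 B=0 D=1 X=4 C=8
Draw 8: a1=0.000, a2=2.192, a3=0.872, a0=3.064; τ=−ln(0.4450)/3.064=0.264 → t=1.805; u2·a0=0.8924·3.064=2.734; a1+a2=2.192 < 2.734 ≤ a1+…+a3=3.064 → R3 fires; G=5 B=0 D=3 X=4 C=7
Draw 9: a1=0.000, a2=5.754, a3=0.763, a0=6.517; τ=−ln(0.6588)/6.517=0.064 → t=1.869; u2·a0=0.0088·6.517=0.057; a1=0.000 < 0.057 ≤ a1+a2=5.754 → R2 fires; G=5 B=0 D=2 X=4 C=7
Draw 10: a1=0.000, a2=3.836, a3=0.763, a0=4.599; τ=−ln(0.2422)/4.599=0.308 → t=2.177; u2·a0=0.0996·4.599=0.458; a1=0.000 < 0.458 ≤ a1+a2=3.836 → R2 fires; G=5 B=0 D=1 X=4 C=7
Draw 11: a1=0.000, a2=1.918, a3=0.763, a0=2.681; τ=−ln(0.5629)/2.681=0.214 → t=2.392; u2·a0=0.5140·2.681=1.378; a1=0.000 < 1.378 ≤ a1+a2=1.918 → R2 fires; G=5 B=0 D=0 X=4 C=7
Draw 12: a1=0.000, a2=0.000, a3=0.763, a0=0.763; τ=−ln(0.8549)/0.763=0.205 → t=2.597; u2·a0=0.3989·0.763=0.304; a1+a2=0.000 < 0.304 ≤ a1+…+a3=0.763 → R3 fires; G=5 B=0 D=2 X=4 C=6
Draw 13: a1=0.000, a2=3.288, a3=0.654, a0=3.942; τ=−ln(0.0720)/3.942=0.667 → t=3.264; u2·a0=0.3414·3.942=1.346; a1=0.000 < 1.346 ≤ a1+a2=3.288 → R2 fires; G=5 B=0 D=1 X=4 C=6
Draw 14: a1=0.000, a2=1.644, a3=0.654, a0=2.298; τ=−ln(0.0252)/2.298=1.602 → t=4.866 > T=3.55: stop.
D first becomes ≤ 2 when it reaches 2 at the event at t=0.122.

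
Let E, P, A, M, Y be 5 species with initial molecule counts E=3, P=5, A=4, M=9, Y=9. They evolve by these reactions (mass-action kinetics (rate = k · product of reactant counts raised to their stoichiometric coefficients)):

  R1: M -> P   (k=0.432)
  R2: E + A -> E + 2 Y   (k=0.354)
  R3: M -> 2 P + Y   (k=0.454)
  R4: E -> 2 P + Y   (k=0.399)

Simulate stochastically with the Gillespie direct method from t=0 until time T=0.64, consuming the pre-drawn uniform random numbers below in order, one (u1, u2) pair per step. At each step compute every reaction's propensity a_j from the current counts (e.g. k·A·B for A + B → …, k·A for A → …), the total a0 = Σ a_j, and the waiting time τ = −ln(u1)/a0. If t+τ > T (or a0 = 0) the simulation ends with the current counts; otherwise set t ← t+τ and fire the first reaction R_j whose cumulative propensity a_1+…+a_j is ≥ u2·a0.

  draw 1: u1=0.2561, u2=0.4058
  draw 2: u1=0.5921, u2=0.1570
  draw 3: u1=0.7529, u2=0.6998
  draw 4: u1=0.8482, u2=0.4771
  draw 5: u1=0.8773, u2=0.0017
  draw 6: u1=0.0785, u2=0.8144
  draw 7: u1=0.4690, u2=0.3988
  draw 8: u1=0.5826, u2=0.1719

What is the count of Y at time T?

t=0.000: E=3 P=5 A=4 M=9 Y=9
Draw 1: a1=3.888, a2=4.248, a3=4.086, a4=1.197, a0=13.419; τ=−ln(0.2561)/13.419=0.102 → t=0.102; u2·a0=0.4058·13.419=5.445; a1=3.888 < 5.445 ≤ a1+a2=8.136 → R2 fires; E=3 P=5 A=3 M=9 Y=11
Draw 2: a1=3.888, a2=3.186, a3=4.086, a4=1.197, a0=12.357; τ=−ln(0.5921)/12.357=0.042 → t=0.144; u2·a0=0.1570·12.357=1.940 ≤ a1=3.888 → R1 fires; E=3 P=6 A=3 M=8 Y=11
Draw 3: a1=3.456, a2=3.186, a3=3.632, a4=1.197, a0=11.471; τ=−ln(0.7529)/11.471=0.025 → t=0.169; u2·a0=0.6998·11.471=8.027; a1+a2=6.642 < 8.027 ≤ a1+…+a3=10.274 → R3 fires; E=3 P=8 A=3 M=7 Y=12
Draw 4: a1=3.024, a2=3.186, a3=3.178, a4=1.197, a0=10.585; τ=−ln(0.8482)/10.585=0.016 → t=0.184; u2·a0=0.4771·10.585=5.050; a1=3.024 < 5.050 ≤ a1+a2=6.210 → R2 fires; E=3 P=8 A=2 M=7 Y=14
Draw 5: a1=3.024, a2=2.124, a3=3.178, a4=1.197, a0=9.523; τ=−ln(0.8773)/9.523=0.014 → t=0.198; u2·a0=0.0017·9.523=0.016 ≤ a1=3.024 → R1 fires; E=3 P=9 A=2 M=6 Y=14
Draw 6: a1=2.592, a2=2.124, a3=2.724, a4=1.197, a0=8.637; τ=−ln(0.0785)/8.637=0.295 → t=0.493; u2·a0=0.8144·8.637=7.034; a1+a2=4.716 < 7.034 ≤ a1+…+a3=7.440 → R3 fires; E=3 P=11 A=2 M=5 Y=15
Draw 7: a1=2.160, a2=2.124, a3=2.270, a4=1.197, a0=7.751; τ=−ln(0.4690)/7.751=0.098 → t=0.590; u2·a0=0.3988·7.751=3.091; a1=2.160 < 3.091 ≤ a1+a2=4.284 → R2 fires; E=3 P=11 A=1 M=5 Y=17
Draw 8: a1=2.160, a2=1.062, a3=2.270, a4=1.197, a0=6.689; τ=−ln(0.5826)/6.689=0.081 → t=0.671 > T=0.64: stop.
Read off Y at T=0.64: 17

Y at T = 17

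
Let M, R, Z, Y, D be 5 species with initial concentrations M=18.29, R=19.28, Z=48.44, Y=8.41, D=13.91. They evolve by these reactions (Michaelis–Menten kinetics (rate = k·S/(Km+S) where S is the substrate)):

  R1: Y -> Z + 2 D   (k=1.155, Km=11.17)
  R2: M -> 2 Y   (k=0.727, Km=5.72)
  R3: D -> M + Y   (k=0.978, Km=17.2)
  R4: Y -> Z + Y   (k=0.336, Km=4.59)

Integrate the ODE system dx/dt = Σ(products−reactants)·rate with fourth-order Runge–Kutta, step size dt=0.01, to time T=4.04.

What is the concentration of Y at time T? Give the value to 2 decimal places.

Y at T = 12.47

RK4 with dt=0.01: 404 steps to T=4.04. Trajectory (selected grid times):
t=0.00: M=18.29 R=19.28 Z=48.44 Y=8.41 D=13.91
t=0.45: M=18.24 R=19.28 Z=48.77 Y=8.88 D=14.17
t=0.90: M=18.19 R=19.28 Z=49.10 Y=9.34 D=14.43
t=1.35: M=18.14 R=19.28 Z=49.44 Y=9.80 D=14.71
t=1.80: M=18.10 R=19.28 Z=49.79 Y=10.26 D=15.00
t=2.24: M=18.06 R=19.28 Z=50.14 Y=10.70 D=15.29
t=2.69: M=18.02 R=19.28 Z=50.50 Y=11.15 D=15.59
t=3.14: M=17.98 R=19.28 Z=50.87 Y=11.59 D=15.91
t=3.59: M=17.94 R=19.28 Z=51.25 Y=12.03 D=16.23
t=4.04: M=17.91 R=19.28 Z=51.63 Y=12.47 D=16.56
Read off Y at T=4.04: 12.47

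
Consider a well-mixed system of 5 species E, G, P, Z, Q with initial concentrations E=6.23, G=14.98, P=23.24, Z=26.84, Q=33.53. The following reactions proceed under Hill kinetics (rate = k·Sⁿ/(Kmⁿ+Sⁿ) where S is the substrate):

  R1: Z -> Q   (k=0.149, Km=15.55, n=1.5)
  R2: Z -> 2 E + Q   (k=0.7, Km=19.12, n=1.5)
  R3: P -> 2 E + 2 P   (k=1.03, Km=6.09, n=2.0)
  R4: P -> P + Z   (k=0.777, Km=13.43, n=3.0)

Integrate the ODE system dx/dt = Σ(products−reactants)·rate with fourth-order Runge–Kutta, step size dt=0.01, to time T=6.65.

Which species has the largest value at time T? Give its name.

Dominant species at T: Q

RK4 with dt=0.01: 665 steps to T=6.65. Trajectory (selected grid times):
t=0.00: E=6.23 G=14.98 P=23.24 Z=26.84 Q=33.53
t=0.74: E=8.31 G=14.98 P=23.95 Z=26.93 Q=33.93
t=1.48: E=10.39 G=14.98 P=24.67 Z=27.02 Q=34.33
t=2.22: E=12.48 G=14.98 P=25.39 Z=27.11 Q=34.73
t=2.96: E=14.57 G=14.98 P=26.11 Z=27.21 Q=35.14
t=3.69: E=16.65 G=14.98 P=26.83 Z=27.32 Q=35.53
t=4.43: E=18.75 G=14.98 P=27.55 Z=27.43 Q=35.94
t=5.17: E=20.86 G=14.98 P=28.28 Z=27.54 Q=36.34
t=5.91: E=22.98 G=14.98 P=29.01 Z=27.65 Q=36.75
t=6.65: E=25.10 G=14.98 P=29.74 Z=27.77 Q=37.16
At T=6.65: E=25.10 G=14.98 P=29.74 Z=27.77 Q=37.16; the largest is Q.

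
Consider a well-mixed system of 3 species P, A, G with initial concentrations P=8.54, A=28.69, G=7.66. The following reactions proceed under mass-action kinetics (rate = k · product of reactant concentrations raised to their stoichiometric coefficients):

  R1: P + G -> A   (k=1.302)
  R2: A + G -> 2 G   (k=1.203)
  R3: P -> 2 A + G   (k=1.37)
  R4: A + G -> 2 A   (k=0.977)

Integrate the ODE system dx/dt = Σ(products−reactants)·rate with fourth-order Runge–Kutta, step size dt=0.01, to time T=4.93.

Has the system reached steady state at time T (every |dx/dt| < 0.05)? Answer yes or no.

RK4 with dt=0.01: 493 steps to T=4.93. Trajectory (selected grid times):
t=0.00: P=8.54 A=28.69 G=7.66
t=0.55: P=0.00 A=3.28 G=35.91
t=1.10: P=0.00 A=0.03 G=39.16
t=1.64: P=0.00 A=0.00 G=39.19
t=2.19: P=0.00 A=0.00 G=39.19
t=2.74: P=0.00 A=0.00 G=39.19
t=3.29: P=0.00 A=0.00 G=39.19
t=3.83: P=0.00 A=0.00 G=39.19
t=4.38: P=0.00 A=0.00 G=39.19
t=4.93: P=0.00 A=0.00 G=39.19
Rates at T: R1=0.0000, R2=0.0000, R3=0.0000, R4=0.0000
dx/dt at T (Σ net stoichiometry × rate): P=-0.0000, A=-0.0000, G=+0.0000
Largest |dx/dt| is |-0.0000| (A) < 0.05 → steady.

Steady state at T: yes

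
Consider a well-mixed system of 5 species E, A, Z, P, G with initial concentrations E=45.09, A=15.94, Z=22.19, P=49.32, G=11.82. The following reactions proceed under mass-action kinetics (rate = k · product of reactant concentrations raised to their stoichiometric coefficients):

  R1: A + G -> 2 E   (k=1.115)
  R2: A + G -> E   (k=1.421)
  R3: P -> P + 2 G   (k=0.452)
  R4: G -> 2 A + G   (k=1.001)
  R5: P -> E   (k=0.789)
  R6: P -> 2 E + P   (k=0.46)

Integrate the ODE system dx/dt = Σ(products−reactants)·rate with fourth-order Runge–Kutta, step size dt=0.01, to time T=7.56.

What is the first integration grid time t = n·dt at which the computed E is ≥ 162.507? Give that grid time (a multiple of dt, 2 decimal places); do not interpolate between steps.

Threshold first reached at t = 1.21

RK4 with dt=0.01: 756 steps to T=7.56. Trajectory (selected grid times):
t=0.00: E=45.09 A=15.94 Z=22.19 P=49.32 G=11.82
t=0.84: E=137.45 A=0.79 Z=22.19 P=25.42 G=11.01
t=1.20: E=162.31 A=0.79 Z=22.19 P=19.14 G=10.40
t=1.21: E=162.93 A=0.79 Z=22.19 P=18.98 G=10.36
t=1.68: E=188.36 A=0.79 Z=22.19 P=13.10 G=8.29
t=2.52: E=217.67 A=0.79 Z=22.19 P=6.75 G=4.76
t=3.36: E=233.35 A=0.79 Z=22.19 P=3.48 G=2.54
t=4.20: E=241.53 A=0.79 Z=22.19 P=1.79 G=1.33
t=5.04: E=245.77 A=0.79 Z=22.19 P=0.92 G=0.69
t=5.88: E=247.96 A=0.79 Z=22.19 P=0.48 G=0.35
t=6.72: E=249.09 A=0.79 Z=22.19 P=0.25 G=0.18
t=7.56: E=249.67 A=0.79 Z=22.19 P=0.13 G=0.09
E(1.20)=162.305 < 162.507 but E(1.21)=162.930 ≥ 162.507, so the first grid time is t=1.21.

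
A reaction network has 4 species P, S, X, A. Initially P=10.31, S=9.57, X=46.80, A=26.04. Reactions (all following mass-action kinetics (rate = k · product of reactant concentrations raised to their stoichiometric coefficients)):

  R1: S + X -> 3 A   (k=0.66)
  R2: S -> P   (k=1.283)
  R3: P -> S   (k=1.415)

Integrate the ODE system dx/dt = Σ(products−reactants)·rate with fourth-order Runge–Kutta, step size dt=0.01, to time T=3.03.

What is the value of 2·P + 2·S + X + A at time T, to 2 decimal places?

Value at T = 112.60

Check how each reaction changes W = 2·P + 2·S + X + A (weight of products minus weight of reactants):
R1: S + X -> 3 A: (1·3) − (2·1 + 1·1) = 3 − 3 = 0
R2: S -> P: (2·1) − (2·1) = 2 − 2 = 0
R3: P -> S: (2·1) − (2·1) = 2 − 2 = 0
Every reaction leaves W unchanged, so W is conserved and no simulation is needed: W(T) = W(0) = 2·10.31 + 2·9.57 + 46.80 + 26.04 = 112.60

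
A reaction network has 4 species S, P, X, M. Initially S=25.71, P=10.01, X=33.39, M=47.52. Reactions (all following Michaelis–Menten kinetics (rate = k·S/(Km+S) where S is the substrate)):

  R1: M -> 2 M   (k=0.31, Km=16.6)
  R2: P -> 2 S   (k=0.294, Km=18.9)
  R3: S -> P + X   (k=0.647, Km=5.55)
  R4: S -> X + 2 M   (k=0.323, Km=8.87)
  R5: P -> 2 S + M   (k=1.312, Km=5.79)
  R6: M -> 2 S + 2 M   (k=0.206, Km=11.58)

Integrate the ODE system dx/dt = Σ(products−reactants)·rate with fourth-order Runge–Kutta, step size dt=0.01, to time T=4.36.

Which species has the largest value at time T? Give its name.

Dominant species at T: M

RK4 with dt=0.01: 436 steps to T=4.36. Trajectory (selected grid times):
t=0.00: S=25.71 P=10.01 X=33.39 M=47.52
t=0.48: S=26.39 P=9.82 X=33.76 M=48.34
t=0.97: S=27.08 P=9.63 X=34.14 M=49.17
t=1.45: S=27.74 P=9.45 X=34.52 M=49.99
t=1.94: S=28.41 P=9.27 X=34.90 M=50.83
t=2.42: S=29.06 P=9.10 X=35.28 M=51.64
t=2.91: S=29.71 P=8.93 X=35.67 M=52.47
t=3.39: S=30.34 P=8.76 X=36.05 M=53.29
t=3.88: S=30.98 P=8.60 X=36.44 M=54.12
t=4.36: S=31.59 P=8.44 X=36.83 M=54.93
At T=4.36: S=31.59 P=8.44 X=36.83 M=54.93; the largest is M.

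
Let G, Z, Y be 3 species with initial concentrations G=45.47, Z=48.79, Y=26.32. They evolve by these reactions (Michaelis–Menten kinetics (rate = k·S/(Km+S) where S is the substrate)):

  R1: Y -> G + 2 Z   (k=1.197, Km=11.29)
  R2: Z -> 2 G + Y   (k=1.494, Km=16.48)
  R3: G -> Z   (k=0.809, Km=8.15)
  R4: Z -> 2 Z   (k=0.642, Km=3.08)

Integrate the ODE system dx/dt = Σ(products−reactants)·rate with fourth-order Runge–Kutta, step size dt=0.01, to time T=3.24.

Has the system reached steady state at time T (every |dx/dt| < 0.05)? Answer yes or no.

RK4 with dt=0.01: 324 steps to T=3.24. Trajectory (selected grid times):
t=0.00: G=45.47 Z=48.79 Y=26.32
t=0.36: G=46.33 Z=49.46 Y=26.42
t=0.72: G=47.19 Z=50.12 Y=26.52
t=1.08: G=48.06 Z=50.79 Y=26.63
t=1.44: G=48.92 Z=51.45 Y=26.73
t=1.80: G=49.79 Z=52.12 Y=26.83
t=2.16: G=50.66 Z=52.79 Y=26.94
t=2.52: G=51.54 Z=53.45 Y=27.05
t=2.88: G=52.41 Z=54.12 Y=27.15
t=3.24: G=53.29 Z=54.79 Y=27.26
Rates at T: R1=0.8465, R2=1.1485, R3=0.7017, R4=0.6078
dx/dt at T (Σ net stoichiometry × rate): G=+2.4418, Z=+1.8539, Y=+0.3021
Largest |dx/dt| is |+2.4418| (G) ≥ 0.05 → not steady.

Steady state at T: no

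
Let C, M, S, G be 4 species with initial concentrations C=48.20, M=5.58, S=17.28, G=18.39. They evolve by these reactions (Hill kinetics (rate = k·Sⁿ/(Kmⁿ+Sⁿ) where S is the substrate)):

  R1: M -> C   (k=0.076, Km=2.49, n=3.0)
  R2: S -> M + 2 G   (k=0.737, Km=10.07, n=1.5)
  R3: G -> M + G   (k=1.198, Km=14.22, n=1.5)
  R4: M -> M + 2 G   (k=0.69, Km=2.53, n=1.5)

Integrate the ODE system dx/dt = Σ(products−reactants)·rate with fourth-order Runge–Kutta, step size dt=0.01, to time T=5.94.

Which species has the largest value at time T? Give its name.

RK4 with dt=0.01: 594 steps to T=5.94. Trajectory (selected grid times):
t=0.00: C=48.20 M=5.58 S=17.28 G=18.39
t=0.66: C=48.25 M=6.35 S=16.94 G=19.77
t=1.32: C=48.29 M=7.13 S=16.61 G=21.18
t=1.98: C=48.34 M=7.93 S=16.28 G=22.60
t=2.64: C=48.39 M=8.75 S=15.96 G=24.03
t=3.30: C=48.44 M=9.57 S=15.64 G=25.47
t=3.96: C=48.49 M=10.40 S=15.32 G=26.92
t=4.62: C=48.54 M=11.25 S=15.00 G=28.36
t=5.28: C=48.59 M=12.10 S=14.69 G=29.82
t=5.94: C=48.64 M=12.96 S=14.38 G=31.27
At T=5.94: C=48.64 M=12.96 S=14.38 G=31.27; the largest is C.

Dominant species at T: C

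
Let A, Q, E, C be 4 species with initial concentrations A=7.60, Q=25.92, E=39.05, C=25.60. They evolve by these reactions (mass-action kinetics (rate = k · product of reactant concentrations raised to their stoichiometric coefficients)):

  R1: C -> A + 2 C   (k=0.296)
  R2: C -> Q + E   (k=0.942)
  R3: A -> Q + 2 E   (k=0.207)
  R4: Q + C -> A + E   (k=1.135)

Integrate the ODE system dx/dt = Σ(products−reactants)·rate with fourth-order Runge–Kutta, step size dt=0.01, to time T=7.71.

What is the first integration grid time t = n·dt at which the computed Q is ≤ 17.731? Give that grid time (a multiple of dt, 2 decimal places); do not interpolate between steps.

RK4 with dt=0.01: 771 steps to T=7.71. Trajectory (selected grid times):
t=0.00: A=7.60 Q=25.92 E=39.05 C=25.60
t=0.01: A=13.48 Q=20.32 E=45.14 C=19.62
t=0.02: A=17.19 Q=16.82 E=49.07 C=15.81
t=0.86: A=27.55 Q=8.22 E=75.18 C=0.01
t=1.71: A=23.12 Q=12.66 E=84.08 C=0.00
t=2.57: A=19.35 Q=16.43 E=91.62 C=0.00
t=3.43: A=16.19 Q=19.58 E=97.93 C=0.00
t=4.28: A=13.58 Q=22.19 E=103.16 C=0.00
t=5.14: A=11.36 Q=24.41 E=107.59 C=0.00
t=6.00: A=9.51 Q=26.26 E=111.29 C=0.00
t=6.85: A=7.98 Q=27.79 E=114.36 C=0.00
t=7.71: A=6.68 Q=29.10 E=116.96 C=0.00
Q(0.01)=20.317 > 17.731 but Q(0.02)=16.820 ≤ 17.731, so the first grid time is t=0.02.

Threshold first reached at t = 0.02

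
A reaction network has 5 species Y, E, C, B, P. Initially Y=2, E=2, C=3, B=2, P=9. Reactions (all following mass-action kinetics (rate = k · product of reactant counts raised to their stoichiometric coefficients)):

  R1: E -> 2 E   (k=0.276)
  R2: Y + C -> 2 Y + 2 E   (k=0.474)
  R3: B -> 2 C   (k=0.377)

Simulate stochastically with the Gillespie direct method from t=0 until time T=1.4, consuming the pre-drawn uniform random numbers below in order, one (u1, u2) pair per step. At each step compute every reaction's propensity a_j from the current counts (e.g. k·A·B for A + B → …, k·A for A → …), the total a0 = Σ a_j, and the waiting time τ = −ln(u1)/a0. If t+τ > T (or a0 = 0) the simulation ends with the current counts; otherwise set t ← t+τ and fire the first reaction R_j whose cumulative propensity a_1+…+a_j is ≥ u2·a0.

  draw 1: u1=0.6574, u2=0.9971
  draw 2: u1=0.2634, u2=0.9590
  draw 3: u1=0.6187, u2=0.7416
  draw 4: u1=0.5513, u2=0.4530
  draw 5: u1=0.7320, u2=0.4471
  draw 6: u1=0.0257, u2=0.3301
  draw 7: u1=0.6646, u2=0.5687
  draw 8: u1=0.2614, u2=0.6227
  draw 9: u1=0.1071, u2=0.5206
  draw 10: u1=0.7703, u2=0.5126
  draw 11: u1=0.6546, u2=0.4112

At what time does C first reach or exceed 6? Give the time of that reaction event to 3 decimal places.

Threshold first reached at t = 0.336

t=0.000: Y=2 E=2 C=3 B=2 P=9
Draw 1: a1=0.552, a2=2.844, a3=0.754, a0=4.150; τ=−ln(0.6574)/4.150=0.101 → t=0.101; u2·a0=0.9971·4.150=4.138; a1+a2=3.396 < 4.138 ≤ a1+…+a3=4.150 → R3 fires; Y=2 E=2 C=5 B=1 P=9
Draw 2: a1=0.552, a2=4.740, a3=0.377, a0=5.669; τ=−ln(0.2634)/5.669=0.235 → t=0.336; u2·a0=0.9590·5.669=5.437; a1+a2=5.292 < 5.437 ≤ a1+…+a3=5.669 → R3 fires; Y=2 E=2 C=7 B=0 P=9
Draw 3: a1=0.552, a2=6.636, a3=0.000, a0=7.188; τ=−ln(0.6187)/7.188=0.067 → t=0.403; u2·a0=0.7416·7.188=5.331; a1=0.552 < 5.331 ≤ a1+a2=7.188 → R2 fires; Y=3 E=4 C=6 B=0 P=9
Draw 4: a1=1.104, a2=8.532, a3=0.000, a0=9.636; τ=−ln(0.5513)/9.636=0.062 → t=0.465; u2·a0=0.4530·9.636=4.365; a1=1.104 < 4.365 ≤ a1+a2=9.636 → R2 fires; Y=4 E=6 C=5 B=0 P=9
Draw 5: a1=1.656, a2=9.480, a3=0.000, a0=11.136; τ=−ln(0.7320)/11.136=0.028 → t=0.493; u2·a0=0.4471·11.136=4.979; a1=1.656 < 4.979 ≤ a1+a2=11.136 → R2 fires; Y=5 E=8 C=4 B=0 P=9
Draw 6: a1=2.208, a2=9.480, a3=0.000, a0=11.688; τ=−ln(0.0257)/11.688=0.313 → t=0.806; u2·a0=0.3301·11.688=3.858; a1=2.208 < 3.858 ≤ a1+a2=11.688 → R2 fires; Y=6 E=10 C=3 B=0 P=9
Draw 7: a1=2.760, a2=8.532, a3=0.000, a0=11.292; τ=−ln(0.6646)/11.292=0.036 → t=0.842; u2·a0=0.5687·11.292=6.422; a1=2.760 < 6.422 ≤ a1+a2=11.292 → R2 fires; Y=7 E=12 C=2 B=0 P=9
Draw 8: a1=3.312, a2=6.636, a3=0.000, a0=9.948; τ=−ln(0.2614)/9.948=0.135 → t=0.977; u2·a0=0.6227·9.948=6.195; a1=3.312 < 6.195 ≤ a1+a2=9.948 → R2 fires; Y=8 E=14 C=1 B=0 P=9
Draw 9: a1=3.864, a2=3.792, a3=0.000, a0=7.656; τ=−ln(0.1071)/7.656=0.292 → t=1.269; u2·a0=0.5206·7.656=3.986; a1=3.864 < 3.986 ≤ a1+a2=7.656 → R2 fires; Y=9 E=16 C=0 B=0 P=9
Draw 10: a1=4.416, a2=0.000, a3=0.000, a0=4.416; τ=−ln(0.7703)/4.416=0.059 → t=1.328; u2·a0=0.5126·4.416=2.264 ≤ a1=4.416 → R1 fires; Y=9 E=17 C=0 B=0 P=9
Draw 11: a1=4.692, a2=0.000, a3=0.000, a0=4.692; τ=−ln(0.6546)/4.692=0.090 → t=1.419 > T=1.4: stop.
C first becomes ≥ 6 when it reaches 7 at the event at t=0.336.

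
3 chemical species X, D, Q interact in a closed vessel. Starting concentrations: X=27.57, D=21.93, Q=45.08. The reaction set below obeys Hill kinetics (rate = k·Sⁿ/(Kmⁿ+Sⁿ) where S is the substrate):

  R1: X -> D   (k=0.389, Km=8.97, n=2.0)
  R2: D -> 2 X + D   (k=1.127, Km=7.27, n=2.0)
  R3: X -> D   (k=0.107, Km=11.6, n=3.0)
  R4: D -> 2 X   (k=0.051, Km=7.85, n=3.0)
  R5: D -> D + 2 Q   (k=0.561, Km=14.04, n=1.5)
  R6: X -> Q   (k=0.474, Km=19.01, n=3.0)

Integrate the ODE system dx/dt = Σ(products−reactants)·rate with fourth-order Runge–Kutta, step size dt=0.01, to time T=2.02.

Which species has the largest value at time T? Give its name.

RK4 with dt=0.01: 202 steps to T=2.02. Trajectory (selected grid times):
t=0.00: X=27.57 D=21.93 Q=45.08
t=0.22: X=27.86 D=22.02 Q=45.32
t=0.45: X=28.16 D=22.11 Q=45.58
t=0.67: X=28.45 D=22.20 Q=45.82
t=0.90: X=28.75 D=22.29 Q=46.08
t=1.12: X=29.04 D=22.38 Q=46.32
t=1.35: X=29.34 D=22.48 Q=46.58
t=1.57: X=29.63 D=22.57 Q=46.83
t=1.80: X=29.93 D=22.66 Q=47.09
t=2.02: X=30.22 D=22.75 Q=47.34
At T=2.02: X=30.22 D=22.75 Q=47.34; the largest is Q.

Dominant species at T: Q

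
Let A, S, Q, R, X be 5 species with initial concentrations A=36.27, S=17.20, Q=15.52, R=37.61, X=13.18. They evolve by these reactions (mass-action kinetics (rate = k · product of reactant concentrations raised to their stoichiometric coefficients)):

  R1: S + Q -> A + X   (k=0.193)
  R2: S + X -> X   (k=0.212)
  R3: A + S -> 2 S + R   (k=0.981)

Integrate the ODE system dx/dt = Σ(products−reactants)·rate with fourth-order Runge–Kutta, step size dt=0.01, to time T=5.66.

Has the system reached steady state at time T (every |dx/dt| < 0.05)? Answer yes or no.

Steady state at T: yes

RK4 with dt=0.01: 566 steps to T=5.66. Trajectory (selected grid times):
t=0.00: A=36.27 S=17.20 Q=15.52 R=37.61 X=13.18
t=0.63: A=0.48 S=2.42 Q=1.94 R=86.98 X=26.76
t=1.26: A=0.44 S=0.07 Q=1.79 R=87.17 X=26.91
t=1.89: A=0.44 S=0.00 Q=1.79 R=87.17 X=26.91
t=2.52: A=0.44 S=0.00 Q=1.79 R=87.17 X=26.91
t=3.14: A=0.44 S=0.00 Q=1.79 R=87.17 X=26.91
t=3.77: A=0.44 S=0.00 Q=1.79 R=87.17 X=26.91
t=4.40: A=0.44 S=0.00 Q=1.79 R=87.17 X=26.91
t=5.03: A=0.44 S=0.00 Q=1.79 R=87.17 X=26.91
t=5.66: A=0.44 S=0.00 Q=1.79 R=87.17 X=26.91
Rates at T: R1=0.0000, R2=0.0000, R3=0.0000
dx/dt at T (Σ net stoichiometry × rate): A=-0.0000, S=-0.0000, Q=-0.0000, R=+0.0000, X=+0.0000
Largest |dx/dt| is |-0.0000| (S) < 0.05 → steady.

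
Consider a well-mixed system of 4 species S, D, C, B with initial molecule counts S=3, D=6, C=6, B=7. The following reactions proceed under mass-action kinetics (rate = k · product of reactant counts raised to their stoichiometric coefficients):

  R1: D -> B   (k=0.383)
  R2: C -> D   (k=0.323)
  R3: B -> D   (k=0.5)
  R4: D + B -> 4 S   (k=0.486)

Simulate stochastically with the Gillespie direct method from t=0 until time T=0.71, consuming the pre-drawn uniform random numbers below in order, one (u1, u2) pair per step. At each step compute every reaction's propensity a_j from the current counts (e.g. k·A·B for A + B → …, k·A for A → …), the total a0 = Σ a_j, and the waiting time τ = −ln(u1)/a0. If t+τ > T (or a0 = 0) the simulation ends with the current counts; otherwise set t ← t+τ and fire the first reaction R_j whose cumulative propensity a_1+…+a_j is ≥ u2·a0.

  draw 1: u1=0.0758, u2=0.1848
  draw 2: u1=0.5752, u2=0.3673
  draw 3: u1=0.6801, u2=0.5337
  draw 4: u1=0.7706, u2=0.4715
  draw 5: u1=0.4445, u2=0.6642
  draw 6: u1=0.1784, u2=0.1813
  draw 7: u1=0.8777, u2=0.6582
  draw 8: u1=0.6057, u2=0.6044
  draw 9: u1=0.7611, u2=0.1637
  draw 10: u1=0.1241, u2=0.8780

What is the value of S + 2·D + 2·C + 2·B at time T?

Check how each reaction changes W = S + 2·D + 2·C + 2·B (weight of products minus weight of reactants):
R1: D -> B: (2·1) − (2·1) = 2 − 2 = 0
R2: C -> D: (2·1) − (2·1) = 2 − 2 = 0
R3: B -> D: (2·1) − (2·1) = 2 − 2 = 0
R4: D + B -> 4 S: (1·4) − (2·1 + 2·1) = 4 − 4 = 0
Every reaction leaves W unchanged, so W is conserved and no simulation is needed: W(T) = W(0) = 3 + 2·6 + 2·6 + 2·7 = 41

Value at T = 41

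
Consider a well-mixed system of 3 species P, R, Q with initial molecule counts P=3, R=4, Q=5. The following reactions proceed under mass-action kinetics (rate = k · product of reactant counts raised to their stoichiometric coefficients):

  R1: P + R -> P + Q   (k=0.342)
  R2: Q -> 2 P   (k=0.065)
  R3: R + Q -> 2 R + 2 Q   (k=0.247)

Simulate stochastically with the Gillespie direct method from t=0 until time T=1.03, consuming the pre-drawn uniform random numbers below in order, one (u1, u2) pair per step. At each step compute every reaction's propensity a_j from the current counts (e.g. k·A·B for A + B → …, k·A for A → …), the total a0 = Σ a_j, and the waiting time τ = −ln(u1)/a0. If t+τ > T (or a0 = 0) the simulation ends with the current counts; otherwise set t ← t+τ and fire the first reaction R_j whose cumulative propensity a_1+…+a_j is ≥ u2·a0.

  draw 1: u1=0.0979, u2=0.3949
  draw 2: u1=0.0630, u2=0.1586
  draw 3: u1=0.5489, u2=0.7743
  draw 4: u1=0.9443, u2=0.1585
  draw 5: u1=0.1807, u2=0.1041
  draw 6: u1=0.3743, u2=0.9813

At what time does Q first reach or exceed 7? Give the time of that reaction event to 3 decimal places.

Threshold first reached at t = 0.597

t=0.000: P=3 R=4 Q=5
Draw 1: a1=4.104, a2=0.325, a3=4.940, a0=9.369; τ=−ln(0.0979)/9.369=0.248 → t=0.248; u2·a0=0.3949·9.369=3.700 ≤ a1=4.104 → R1 fires; P=3 R=3 Q=6
Draw 2: a1=3.078, a2=0.390, a3=4.446, a0=7.914; τ=−ln(0.0630)/7.914=0.349 → t=0.597; u2·a0=0.1586·7.914=1.255 ≤ a1=3.078 → R1 fires; P=3 R=2 Q=7
Draw 3: a1=2.052, a2=0.455, a3=3.458, a0=5.965; τ=−ln(0.5489)/5.965=0.101 → t=0.698; u2·a0=0.7743·5.965=4.619; a1+a2=2.507 < 4.619 ≤ a1+…+a3=5.965 → R3 fires; P=3 R=3 Q=8
Draw 4: a1=3.078, a2=0.520, a3=5.928, a0=9.526; τ=−ln(0.9443)/9.526=0.006 → t=0.704; u2·a0=0.1585·9.526=1.510 ≤ a1=3.078 → R1 fires; P=3 R=2 Q=9
Draw 5: a1=2.052, a2=0.585, a3=4.446, a0=7.083; τ=−ln(0.1807)/7.083=0.242 → t=0.945; u2·a0=0.1041·7.083=0.737 ≤ a1=2.052 → R1 fires; P=3 R=1 Q=10
Draw 6: a1=1.026, a2=0.650, a3=2.470, a0=4.146; τ=−ln(0.3743)/4.146=0.237 → t=1.183 > T=1.03: stop.
Q first becomes ≥ 7 when it reaches 7 at the event at t=0.597.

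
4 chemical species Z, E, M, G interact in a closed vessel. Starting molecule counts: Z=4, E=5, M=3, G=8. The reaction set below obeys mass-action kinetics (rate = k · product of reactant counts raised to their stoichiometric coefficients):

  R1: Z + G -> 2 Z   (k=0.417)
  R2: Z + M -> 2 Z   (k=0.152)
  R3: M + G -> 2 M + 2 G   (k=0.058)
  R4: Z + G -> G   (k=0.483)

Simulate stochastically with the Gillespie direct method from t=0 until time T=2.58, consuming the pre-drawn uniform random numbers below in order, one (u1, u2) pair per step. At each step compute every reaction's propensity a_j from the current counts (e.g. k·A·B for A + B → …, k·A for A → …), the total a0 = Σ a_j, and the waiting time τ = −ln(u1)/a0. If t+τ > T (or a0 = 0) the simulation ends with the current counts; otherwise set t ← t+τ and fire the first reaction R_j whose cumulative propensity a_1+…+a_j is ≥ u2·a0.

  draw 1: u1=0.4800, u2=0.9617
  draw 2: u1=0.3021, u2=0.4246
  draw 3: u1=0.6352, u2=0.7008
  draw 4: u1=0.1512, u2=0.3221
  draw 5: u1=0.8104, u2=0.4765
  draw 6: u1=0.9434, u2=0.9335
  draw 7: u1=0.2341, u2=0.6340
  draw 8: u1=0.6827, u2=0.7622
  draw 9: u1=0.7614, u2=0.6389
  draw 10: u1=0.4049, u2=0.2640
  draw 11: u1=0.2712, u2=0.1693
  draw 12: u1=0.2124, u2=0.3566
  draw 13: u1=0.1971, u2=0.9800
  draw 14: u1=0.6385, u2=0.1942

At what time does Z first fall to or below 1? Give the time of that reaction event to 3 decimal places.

t=0.000: Z=4 E=5 M=3 G=8
Draw 1: a1=13.344, a2=1.824, a3=1.392, a4=15.456, a0=32.016; τ=−ln(0.4800)/32.016=0.023 → t=0.023; u2·a0=0.9617·32.016=30.790; a1+…+a3=16.560 < 30.790 ≤ a1+…+a4=32.016 → R4 fires; Z=3 E=5 M=3 G=8
Draw 2: a1=10.008, a2=1.368, a3=1.392, a4=11.592, a0=24.360; τ=−ln(0.3021)/24.360=0.049 → t=0.072; u2·a0=0.4246·24.360=10.343; a1=10.008 < 10.343 ≤ a1+a2=11.376 → R2 fires; Z=4 E=5 M=2 G=8
Draw 3: a1=13.344, a2=1.216, a3=0.928, a4=15.456, a0=30.944; τ=−ln(0.6352)/30.944=0.015 → t=0.087; u2·a0=0.7008·30.944=21.686; a1+…+a3=15.488 < 21.686 ≤ a1+…+a4=30.944 → R4 fires; Z=3 E=5 M=2 G=8
Draw 4: a1=10.008, a2=0.912, a3=0.928, a4=11.592, a0=23.440; τ=−ln(0.1512)/23.440=0.081 → t=0.167; u2·a0=0.3221·23.440=7.550 ≤ a1=10.008 → R1 fires; Z=4 E=5 M=2 G=7
Draw 5: a1=11.676, a2=1.216, a3=0.812, a4=13.524, a0=27.228; τ=−ln(0.8104)/27.228=0.008 → t=0.175; u2·a0=0.4765·27.228=12.974; a1+a2=12.892 < 12.974 ≤ a1+…+a3=13.704 → R3 fires; Z=4 E=5 M=3 G=8
Draw 6: a1=13.344, a2=1.824, a3=1.392, a4=15.456, a0=32.016; τ=−ln(0.9434)/32.016=0.002 → t=0.177; u2·a0=0.9335·32.016=29.887; a1+…+a3=16.560 < 29.887 ≤ a1+…+a4=32.016 → R4 fires; Z=3 E=5 M=3 G=8
Draw 7: a1=10.008, a2=1.368, a3=1.392, a4=11.592, a0=24.360; τ=−ln(0.2341)/24.360=0.060 → t=0.236; u2·a0=0.6340·24.360=15.444; a1+…+a3=12.768 < 15.444 ≤ a1+…+a4=24.360 → R4 fires; Z=2 E=5 M=3 G=8
Draw 8: a1=6.672, a2=0.912, a3=1.392, a4=7.728, a0=16.704; τ=−ln(0.6827)/16.704=0.023 → t=0.259; u2·a0=0.7622·16.704=12.732; a1+…+a3=8.976 < 12.732 ≤ a1+…+a4=16.704 → R4 fires; Z=1 E=5 M=3 G=8
Draw 9: a1=3.336, a2=0.456, a3=1.392, a4=3.864, a0=9.048; τ=−ln(0.7614)/9.048=0.030 → t=0.289; u2·a0=0.6389·9.048=5.781; a1+…+a3=5.184 < 5.781 ≤ a1+…+a4=9.048 → R4 fires; Z=0 E=5 M=3 G=8
Draw 10: a1=0.000, a2=0.000, a3=1.392, a4=0.000, a0=1.392; τ=−ln(0.4049)/1.392=0.650 → t=0.939; u2·a0=0.2640·1.392=0.367; a1+a2=0.000 < 0.367 ≤ a1+…+a3=1.392 → R3 fires; Z=0 E=5 M=4 G=9
Draw 11: a1=0.000, a2=0.000, a3=2.088, a4=0.000, a0=2.088; τ=−ln(0.2712)/2.088=0.625 → t=1.564; u2·a0=0.1693·2.088=0.353; a1+a2=0.000 < 0.353 ≤ a1+…+a3=2.088 → R3 fires; Z=0 E=5 M=5 G=10
Draw 12: a1=0.000, a2=0.000, a3=2.900, a4=0.000, a0=2.900; τ=−ln(0.2124)/2.900=0.534 → t=2.098; u2·a0=0.3566·2.900=1.034; a1+a2=0.000 < 1.034 ≤ a1+…+a3=2.900 → R3 fires; Z=0 E=5 M=6 G=11
Draw 13: a1=0.000, a2=0.000, a3=3.828, a4=0.000, a0=3.828; τ=−ln(0.1971)/3.828=0.424 → t=2.522; u2·a0=0.9800·3.828=3.751; a1+a2=0.000 < 3.751 ≤ a1+…+a3=3.828 → R3 fires; Z=0 E=5 M=7 G=12
Draw 14: a1=0.000, a2=0.000, a3=4.872, a4=0.000, a0=4.872; τ=−ln(0.6385)/4.872=0.092 → t=2.614 > T=2.58: stop.
Z first becomes ≤ 1 when it reaches 1 at the event at t=0.259.

Threshold first reached at t = 0.259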